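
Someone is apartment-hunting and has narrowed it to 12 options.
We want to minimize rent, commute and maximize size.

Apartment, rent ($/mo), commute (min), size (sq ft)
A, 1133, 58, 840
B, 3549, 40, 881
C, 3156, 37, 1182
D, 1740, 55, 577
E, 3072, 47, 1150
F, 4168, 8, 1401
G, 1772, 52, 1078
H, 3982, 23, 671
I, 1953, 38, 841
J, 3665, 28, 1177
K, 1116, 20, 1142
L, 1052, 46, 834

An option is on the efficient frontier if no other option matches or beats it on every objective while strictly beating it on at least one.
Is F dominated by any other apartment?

No

A: worse on commute (58 vs 8).
B: worse on commute (40 vs 8).
C: worse on commute (37 vs 8).
D: worse on commute (55 vs 8).
E: worse on commute (47 vs 8).
G: worse on commute (52 vs 8).
H: worse on commute (23 vs 8).
I: worse on commute (38 vs 8).
J: worse on commute (28 vs 8).
K: worse on commute (20 vs 8).
L: worse on commute (46 vs 8).
No option is at least as good as F on every objective and strictly better on one.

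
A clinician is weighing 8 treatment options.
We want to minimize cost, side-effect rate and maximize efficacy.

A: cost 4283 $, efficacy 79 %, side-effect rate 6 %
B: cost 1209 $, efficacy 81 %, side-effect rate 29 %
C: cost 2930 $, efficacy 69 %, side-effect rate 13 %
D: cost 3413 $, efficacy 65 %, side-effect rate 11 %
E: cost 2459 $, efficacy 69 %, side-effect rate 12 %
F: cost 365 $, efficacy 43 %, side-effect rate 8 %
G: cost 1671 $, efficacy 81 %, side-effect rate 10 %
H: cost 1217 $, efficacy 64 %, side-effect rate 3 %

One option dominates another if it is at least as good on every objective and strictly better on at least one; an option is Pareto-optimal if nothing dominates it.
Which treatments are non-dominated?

A, B, F, G, H

A: not dominated.
B: not dominated.
C: dominated by E (cost 2459≤2930, efficacy 69≥69, side-effect rate 12≤13).
D: dominated by G (cost 1671≤3413, efficacy 81≥65, side-effect rate 10≤11).
E: dominated by G (cost 1671≤2459, efficacy 81≥69, side-effect rate 10≤12).
F: not dominated (best cost).
G: not dominated.
H: not dominated (best side-effect rate).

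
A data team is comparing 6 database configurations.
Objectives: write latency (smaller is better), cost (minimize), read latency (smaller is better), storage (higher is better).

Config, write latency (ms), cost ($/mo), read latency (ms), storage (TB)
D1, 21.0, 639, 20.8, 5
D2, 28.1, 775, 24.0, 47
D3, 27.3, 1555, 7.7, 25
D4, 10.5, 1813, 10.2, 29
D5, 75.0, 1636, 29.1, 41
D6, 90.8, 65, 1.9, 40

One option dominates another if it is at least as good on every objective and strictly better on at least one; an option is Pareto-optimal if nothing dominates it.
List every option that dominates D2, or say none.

D1: worse on storage (5 vs 47).
D3: worse on cost (1555 vs 775).
D4: worse on cost (1813 vs 775).
D5: worse on write latency (75.0 vs 28.1).
D6: worse on write latency (90.8 vs 28.1).
No option dominates D2.

none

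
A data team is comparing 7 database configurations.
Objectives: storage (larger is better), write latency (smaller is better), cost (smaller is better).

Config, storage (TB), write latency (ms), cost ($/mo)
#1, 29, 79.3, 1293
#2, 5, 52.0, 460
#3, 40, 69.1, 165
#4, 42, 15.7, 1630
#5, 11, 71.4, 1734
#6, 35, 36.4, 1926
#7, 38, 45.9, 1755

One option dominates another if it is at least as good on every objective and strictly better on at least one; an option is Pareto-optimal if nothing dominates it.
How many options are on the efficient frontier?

#1: dominated by #3 (storage 40≥29, write latency 69.1≤79.3, cost 165≤1293).
#2: not dominated.
#3: not dominated (best cost).
#4: not dominated (best storage).
#5: dominated by #3 (storage 40≥11, write latency 69.1≤71.4, cost 165≤1734).
#6: dominated by #4 (storage 42≥35, write latency 15.7≤36.4, cost 1630≤1926).
#7: dominated by #4 (storage 42≥38, write latency 15.7≤45.9, cost 1630≤1755).
Pareto-optimal: #2, #3, #4 → 3.

3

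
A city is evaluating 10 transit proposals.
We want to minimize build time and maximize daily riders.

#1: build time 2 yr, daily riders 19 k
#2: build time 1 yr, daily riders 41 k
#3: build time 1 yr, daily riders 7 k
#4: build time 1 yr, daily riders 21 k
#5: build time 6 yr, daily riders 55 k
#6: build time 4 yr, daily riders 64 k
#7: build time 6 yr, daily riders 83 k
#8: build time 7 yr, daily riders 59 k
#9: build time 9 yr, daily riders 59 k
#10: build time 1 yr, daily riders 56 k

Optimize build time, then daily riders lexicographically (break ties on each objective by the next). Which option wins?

First minimize build time: best is 1, kept {#2, #3, #4, #10}.
Then maximize daily riders: best is 56, kept {#10}.

#10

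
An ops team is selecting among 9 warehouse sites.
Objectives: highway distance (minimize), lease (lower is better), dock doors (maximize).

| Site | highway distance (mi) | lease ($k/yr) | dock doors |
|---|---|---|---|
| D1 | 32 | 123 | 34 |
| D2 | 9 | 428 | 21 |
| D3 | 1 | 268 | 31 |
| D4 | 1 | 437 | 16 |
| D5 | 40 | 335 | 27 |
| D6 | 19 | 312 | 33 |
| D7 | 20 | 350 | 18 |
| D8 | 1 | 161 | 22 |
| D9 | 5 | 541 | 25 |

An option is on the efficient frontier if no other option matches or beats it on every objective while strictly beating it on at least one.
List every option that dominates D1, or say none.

none

D2: worse on lease (428 vs 123).
D3: worse on lease (268 vs 123).
D4: worse on lease (437 vs 123).
D5: worse on highway distance (40 vs 32).
D6: worse on lease (312 vs 123).
D7: worse on lease (350 vs 123).
D8: worse on lease (161 vs 123).
D9: worse on lease (541 vs 123).
No option dominates D1.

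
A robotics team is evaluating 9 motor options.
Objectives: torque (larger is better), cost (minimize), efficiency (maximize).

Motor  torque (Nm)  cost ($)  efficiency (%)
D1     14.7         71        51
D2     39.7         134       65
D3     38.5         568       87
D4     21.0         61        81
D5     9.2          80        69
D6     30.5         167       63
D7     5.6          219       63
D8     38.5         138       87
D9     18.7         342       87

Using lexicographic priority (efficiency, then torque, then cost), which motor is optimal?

D8

First maximize efficiency: best is 87, kept {D3, D8, D9}.
Then maximize torque: best is 38.5, kept {D3, D8}.
Then minimize cost: best is 138, kept {D8}.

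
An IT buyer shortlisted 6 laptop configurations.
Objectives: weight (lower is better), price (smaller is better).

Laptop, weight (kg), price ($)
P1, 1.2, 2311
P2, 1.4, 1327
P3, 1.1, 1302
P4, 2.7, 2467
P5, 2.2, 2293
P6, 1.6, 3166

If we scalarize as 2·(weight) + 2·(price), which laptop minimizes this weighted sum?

P3

P1: 2·1.2 + 2·2311 = 4624.4
P2: 2·1.4 + 2·1327 = 2656.8
P3: 2·1.1 + 2·1302 = 2606.2
P4: 2·2.7 + 2·2467 = 4939.4
P5: 2·2.2 + 2·2293 = 4590.4
P6: 2·1.6 + 2·3166 = 6335.2
Lowest: P3 at 2606.2.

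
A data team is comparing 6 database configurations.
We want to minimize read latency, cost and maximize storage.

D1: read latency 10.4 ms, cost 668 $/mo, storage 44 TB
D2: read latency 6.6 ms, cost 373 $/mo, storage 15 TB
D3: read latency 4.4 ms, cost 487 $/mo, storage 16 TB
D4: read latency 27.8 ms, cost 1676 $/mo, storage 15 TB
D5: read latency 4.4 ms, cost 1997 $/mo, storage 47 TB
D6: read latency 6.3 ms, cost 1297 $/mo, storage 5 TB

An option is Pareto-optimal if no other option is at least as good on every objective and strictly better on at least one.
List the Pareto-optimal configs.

D1, D2, D3, D5

D1: not dominated.
D2: not dominated (best cost).
D3: not dominated.
D4: dominated by D1 (read latency 10.4≤27.8, cost 668≤1676, storage 44≥15).
D5: not dominated (best storage).
D6: dominated by D3 (read latency 4.4≤6.3, cost 487≤1297, storage 16≥5).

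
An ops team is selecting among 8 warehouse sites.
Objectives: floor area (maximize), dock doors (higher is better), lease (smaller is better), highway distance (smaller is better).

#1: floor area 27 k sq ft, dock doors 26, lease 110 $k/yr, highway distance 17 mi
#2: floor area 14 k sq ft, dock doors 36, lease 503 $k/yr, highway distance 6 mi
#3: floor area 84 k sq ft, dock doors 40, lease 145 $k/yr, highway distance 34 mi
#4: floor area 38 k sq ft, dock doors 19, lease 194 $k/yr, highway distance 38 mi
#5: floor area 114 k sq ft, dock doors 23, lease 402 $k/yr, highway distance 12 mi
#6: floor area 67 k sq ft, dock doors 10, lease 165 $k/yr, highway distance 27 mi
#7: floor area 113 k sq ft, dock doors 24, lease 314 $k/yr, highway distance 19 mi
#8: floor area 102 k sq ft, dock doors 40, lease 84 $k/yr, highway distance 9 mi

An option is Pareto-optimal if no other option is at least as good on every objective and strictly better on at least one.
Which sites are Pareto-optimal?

#1: dominated by #8 (floor area 102≥27, dock doors 40≥26, lease 84≤110, highway distance 9≤17).
#2: not dominated (best highway distance).
#3: dominated by #8 (floor area 102≥84, dock doors 40≥40, lease 84≤145, highway distance 9≤34).
#4: dominated by #3 (floor area 84≥38, dock doors 40≥19, lease 145≤194, highway distance 34≤38).
#5: not dominated (best floor area).
#6: dominated by #8 (floor area 102≥67, dock doors 40≥10, lease 84≤165, highway distance 9≤27).
#7: not dominated.
#8: not dominated (best lease).

#2, #5, #7, #8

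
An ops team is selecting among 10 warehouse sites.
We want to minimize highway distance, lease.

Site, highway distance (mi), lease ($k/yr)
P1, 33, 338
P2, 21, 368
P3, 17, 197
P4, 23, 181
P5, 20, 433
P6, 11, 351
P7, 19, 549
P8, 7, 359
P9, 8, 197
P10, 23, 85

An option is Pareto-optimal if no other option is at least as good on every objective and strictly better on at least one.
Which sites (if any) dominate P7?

P3, P6, P8, P9

P3: highway distance 17≤19, lease 197≤549 — dominates P7.
P6: highway distance 11≤19, lease 351≤549 — dominates P7.
P8: highway distance 7≤19, lease 359≤549 — dominates P7.
P9: highway distance 8≤19, lease 197≤549 — dominates P7.
Others (P1, P2, P4, P5, P10) are each worse than P7 on at least one objective.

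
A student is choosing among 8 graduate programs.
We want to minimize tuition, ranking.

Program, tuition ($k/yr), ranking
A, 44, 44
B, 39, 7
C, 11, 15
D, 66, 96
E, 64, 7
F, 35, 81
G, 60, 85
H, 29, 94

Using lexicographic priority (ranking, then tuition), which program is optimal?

B

First minimize ranking: best is 7, kept {B, E}.
Then minimize tuition: best is 39, kept {B}.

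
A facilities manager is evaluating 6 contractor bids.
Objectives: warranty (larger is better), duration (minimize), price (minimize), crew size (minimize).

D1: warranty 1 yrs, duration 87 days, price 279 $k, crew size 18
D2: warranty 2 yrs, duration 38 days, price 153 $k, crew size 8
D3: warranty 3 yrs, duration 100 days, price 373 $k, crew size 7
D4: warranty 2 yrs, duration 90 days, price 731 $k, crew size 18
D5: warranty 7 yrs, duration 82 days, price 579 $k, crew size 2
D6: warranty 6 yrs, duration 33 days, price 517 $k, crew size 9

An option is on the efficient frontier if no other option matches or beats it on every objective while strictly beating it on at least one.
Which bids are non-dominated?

D2, D3, D5, D6

D1: dominated by D2 (warranty 2≥1, duration 38≤87, price 153≤279, crew size 8≤18).
D2: not dominated (best price).
D3: not dominated.
D4: dominated by D2 (warranty 2≥2, duration 38≤90, price 153≤731, crew size 8≤18).
D5: not dominated (best warranty).
D6: not dominated (best duration).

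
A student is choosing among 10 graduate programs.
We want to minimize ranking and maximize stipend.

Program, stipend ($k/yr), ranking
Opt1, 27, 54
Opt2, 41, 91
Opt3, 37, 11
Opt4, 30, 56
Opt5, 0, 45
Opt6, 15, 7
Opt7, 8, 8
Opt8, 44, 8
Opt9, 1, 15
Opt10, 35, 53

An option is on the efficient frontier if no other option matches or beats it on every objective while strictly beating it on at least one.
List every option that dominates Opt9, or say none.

Opt3, Opt6, Opt7, Opt8

Opt3: stipend 37≥1, ranking 11≤15 — dominates Opt9.
Opt6: stipend 15≥1, ranking 7≤15 — dominates Opt9.
Opt7: stipend 8≥1, ranking 8≤15 — dominates Opt9.
Opt8: stipend 44≥1, ranking 8≤15 — dominates Opt9.
Others (Opt1, Opt2, Opt4, Opt5, Opt10) are each worse than Opt9 on at least one objective.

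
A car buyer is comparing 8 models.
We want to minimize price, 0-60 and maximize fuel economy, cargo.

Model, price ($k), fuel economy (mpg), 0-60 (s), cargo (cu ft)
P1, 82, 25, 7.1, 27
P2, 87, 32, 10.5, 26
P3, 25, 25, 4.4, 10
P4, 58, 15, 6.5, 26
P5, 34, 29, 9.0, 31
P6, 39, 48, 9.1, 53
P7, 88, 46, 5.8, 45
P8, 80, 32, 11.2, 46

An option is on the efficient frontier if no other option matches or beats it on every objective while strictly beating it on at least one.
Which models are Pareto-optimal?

P1: not dominated.
P2: dominated by P6 (price 39≤87, fuel economy 48≥32, 0-60 9.1≤10.5, cargo 53≥26).
P3: not dominated (best price).
P4: not dominated.
P5: not dominated.
P6: not dominated (best fuel economy).
P7: not dominated.
P8: dominated by P6 (price 39≤80, fuel economy 48≥32, 0-60 9.1≤11.2, cargo 53≥46).

P1, P3, P4, P5, P6, P7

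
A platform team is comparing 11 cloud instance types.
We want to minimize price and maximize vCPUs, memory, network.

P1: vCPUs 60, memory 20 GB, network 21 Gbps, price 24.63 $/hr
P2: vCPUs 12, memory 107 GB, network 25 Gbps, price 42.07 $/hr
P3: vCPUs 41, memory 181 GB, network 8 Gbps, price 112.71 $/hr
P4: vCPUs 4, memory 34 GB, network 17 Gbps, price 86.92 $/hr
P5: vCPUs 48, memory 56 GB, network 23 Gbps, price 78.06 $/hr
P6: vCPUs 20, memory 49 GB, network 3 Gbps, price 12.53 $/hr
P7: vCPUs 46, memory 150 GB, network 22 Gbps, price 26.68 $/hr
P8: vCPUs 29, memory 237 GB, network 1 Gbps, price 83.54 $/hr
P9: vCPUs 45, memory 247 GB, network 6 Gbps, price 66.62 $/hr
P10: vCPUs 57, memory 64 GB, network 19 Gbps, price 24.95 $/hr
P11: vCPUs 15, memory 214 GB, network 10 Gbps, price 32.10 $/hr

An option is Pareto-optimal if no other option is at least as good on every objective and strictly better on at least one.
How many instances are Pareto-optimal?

P1: not dominated (best vCPUs).
P2: not dominated (best network).
P3: not dominated.
P4: dominated by P2 (vCPUs 12≥4, memory 107≥34, network 25≥17, price 42.07≤86.92).
P5: not dominated.
P6: not dominated (best price).
P7: not dominated.
P8: dominated by P9 (vCPUs 45≥29, memory 247≥237, network 6≥1, price 66.62≤83.54).
P9: not dominated (best memory).
P10: not dominated.
P11: not dominated.
Pareto-optimal: P1, P2, P3, P5, P6, P7, P9, P10, P11 → 9.

9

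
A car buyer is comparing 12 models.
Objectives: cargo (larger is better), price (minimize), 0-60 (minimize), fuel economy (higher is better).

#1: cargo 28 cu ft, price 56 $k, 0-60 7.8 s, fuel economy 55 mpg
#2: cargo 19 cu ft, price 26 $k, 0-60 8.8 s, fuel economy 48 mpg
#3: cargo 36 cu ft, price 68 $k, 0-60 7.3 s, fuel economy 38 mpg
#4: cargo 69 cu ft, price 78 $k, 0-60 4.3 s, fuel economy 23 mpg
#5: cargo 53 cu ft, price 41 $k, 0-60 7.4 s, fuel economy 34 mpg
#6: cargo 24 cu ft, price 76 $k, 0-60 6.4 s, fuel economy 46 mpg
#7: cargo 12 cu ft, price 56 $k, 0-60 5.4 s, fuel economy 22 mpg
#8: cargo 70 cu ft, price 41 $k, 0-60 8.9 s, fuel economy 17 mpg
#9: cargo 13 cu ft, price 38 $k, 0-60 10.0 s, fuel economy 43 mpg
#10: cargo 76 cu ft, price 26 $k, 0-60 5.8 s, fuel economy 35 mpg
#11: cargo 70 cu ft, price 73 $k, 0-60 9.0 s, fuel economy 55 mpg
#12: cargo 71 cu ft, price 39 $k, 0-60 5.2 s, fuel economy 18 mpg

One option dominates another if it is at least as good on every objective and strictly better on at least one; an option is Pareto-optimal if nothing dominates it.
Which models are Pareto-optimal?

#1: not dominated.
#2: not dominated.
#3: not dominated.
#4: not dominated (best 0-60).
#5: dominated by #10 (cargo 76≥53, price 26≤41, 0-60 5.8≤7.4, fuel economy 35≥34).
#6: not dominated.
#7: not dominated.
#8: dominated by #10 (cargo 76≥70, price 26≤41, 0-60 5.8≤8.9, fuel economy 35≥17).
#9: dominated by #2 (cargo 19≥13, price 26≤38, 0-60 8.8≤10.0, fuel economy 48≥43).
#10: not dominated (best cargo).
#11: not dominated.
#12: not dominated.

#1, #2, #3, #4, #6, #7, #10, #11, #12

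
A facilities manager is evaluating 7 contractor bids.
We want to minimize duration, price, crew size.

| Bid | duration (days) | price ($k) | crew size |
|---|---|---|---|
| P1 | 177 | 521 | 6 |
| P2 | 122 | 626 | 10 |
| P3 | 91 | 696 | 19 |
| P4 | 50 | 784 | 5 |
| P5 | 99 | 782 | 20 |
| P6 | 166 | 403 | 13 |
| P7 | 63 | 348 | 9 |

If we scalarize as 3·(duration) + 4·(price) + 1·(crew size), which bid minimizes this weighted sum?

P7

P1: 3·177 + 4·521 + 1·6 = 2621
P2: 3·122 + 4·626 + 1·10 = 2880
P3: 3·91 + 4·696 + 1·19 = 3076
P4: 3·50 + 4·784 + 1·5 = 3291
P5: 3·99 + 4·782 + 1·20 = 3445
P6: 3·166 + 4·403 + 1·13 = 2123
P7: 3·63 + 4·348 + 1·9 = 1590
Lowest: P7 at 1590.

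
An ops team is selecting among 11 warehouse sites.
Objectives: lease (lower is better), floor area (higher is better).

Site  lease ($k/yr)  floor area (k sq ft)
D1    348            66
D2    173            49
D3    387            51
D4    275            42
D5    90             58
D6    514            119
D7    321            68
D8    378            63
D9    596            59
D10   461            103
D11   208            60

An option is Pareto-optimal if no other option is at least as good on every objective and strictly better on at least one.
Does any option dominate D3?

D1 vs D3: lease 348≤387, floor area 66≥51 — D1 is at least as good on every objective and strictly better on at least one, so D1 dominates D3.

Yes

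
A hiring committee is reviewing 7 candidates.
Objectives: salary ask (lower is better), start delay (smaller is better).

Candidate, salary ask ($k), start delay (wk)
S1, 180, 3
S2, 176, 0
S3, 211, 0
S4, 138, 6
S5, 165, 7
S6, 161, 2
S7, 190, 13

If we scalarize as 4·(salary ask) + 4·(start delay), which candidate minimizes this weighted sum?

S1: 4·180 + 4·3 = 732
S2: 4·176 + 4·0 = 704
S3: 4·211 + 4·0 = 844
S4: 4·138 + 4·6 = 576
S5: 4·165 + 4·7 = 688
S6: 4·161 + 4·2 = 652
S7: 4·190 + 4·13 = 812
Lowest: S4 at 576.

S4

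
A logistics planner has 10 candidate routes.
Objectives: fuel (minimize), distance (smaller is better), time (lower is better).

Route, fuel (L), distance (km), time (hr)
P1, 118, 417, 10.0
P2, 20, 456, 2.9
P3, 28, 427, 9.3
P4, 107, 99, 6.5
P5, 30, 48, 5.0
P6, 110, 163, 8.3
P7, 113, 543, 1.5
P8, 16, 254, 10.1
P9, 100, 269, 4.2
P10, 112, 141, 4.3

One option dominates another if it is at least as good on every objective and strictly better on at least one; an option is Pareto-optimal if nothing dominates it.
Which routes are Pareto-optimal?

P2, P3, P5, P7, P8, P9, P10

P1: dominated by P4 (fuel 107≤118, distance 99≤417, time 6.5≤10.0).
P2: not dominated.
P3: not dominated.
P4: dominated by P5 (fuel 30≤107, distance 48≤99, time 5.0≤6.5).
P5: not dominated (best distance).
P6: dominated by P4 (fuel 107≤110, distance 99≤163, time 6.5≤8.3).
P7: not dominated (best time).
P8: not dominated (best fuel).
P9: not dominated.
P10: not dominated.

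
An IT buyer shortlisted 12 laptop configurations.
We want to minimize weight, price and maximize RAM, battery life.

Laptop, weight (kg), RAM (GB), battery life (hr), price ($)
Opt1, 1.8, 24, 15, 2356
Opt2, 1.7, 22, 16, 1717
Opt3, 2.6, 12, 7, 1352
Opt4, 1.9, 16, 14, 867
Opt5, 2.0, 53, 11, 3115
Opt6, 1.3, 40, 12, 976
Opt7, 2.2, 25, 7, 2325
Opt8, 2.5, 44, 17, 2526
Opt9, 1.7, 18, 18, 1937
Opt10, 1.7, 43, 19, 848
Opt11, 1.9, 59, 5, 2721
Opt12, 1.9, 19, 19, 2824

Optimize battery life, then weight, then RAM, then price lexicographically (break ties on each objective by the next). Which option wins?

First maximize battery life: best is 19, kept {Opt10, Opt12}.
Then minimize weight: best is 1.7, kept {Opt10}.

Opt10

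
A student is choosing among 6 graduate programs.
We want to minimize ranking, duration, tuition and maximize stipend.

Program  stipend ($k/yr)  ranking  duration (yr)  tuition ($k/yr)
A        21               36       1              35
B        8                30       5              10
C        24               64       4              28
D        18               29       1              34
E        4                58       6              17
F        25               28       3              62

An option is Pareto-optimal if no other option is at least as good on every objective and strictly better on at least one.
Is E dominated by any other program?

Yes

B vs E: stipend 8≥4, ranking 30≤58, duration 5≤6, tuition 10≤17 — B is at least as good on every objective and strictly better on at least one, so B dominates E.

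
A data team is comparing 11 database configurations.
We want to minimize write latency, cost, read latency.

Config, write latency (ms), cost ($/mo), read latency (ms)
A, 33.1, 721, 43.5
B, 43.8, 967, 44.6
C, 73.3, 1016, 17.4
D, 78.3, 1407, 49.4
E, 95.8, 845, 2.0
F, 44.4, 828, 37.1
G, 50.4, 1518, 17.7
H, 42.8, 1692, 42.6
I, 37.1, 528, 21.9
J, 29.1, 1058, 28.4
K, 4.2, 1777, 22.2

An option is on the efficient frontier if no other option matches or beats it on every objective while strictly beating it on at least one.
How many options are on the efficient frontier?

A: not dominated.
B: dominated by A (write latency 33.1≤43.8, cost 721≤967, read latency 43.5≤44.6).
C: not dominated.
D: dominated by A (write latency 33.1≤78.3, cost 721≤1407, read latency 43.5≤49.4).
E: not dominated (best read latency).
F: dominated by I (write latency 37.1≤44.4, cost 528≤828, read latency 21.9≤37.1).
G: not dominated.
H: dominated by I (write latency 37.1≤42.8, cost 528≤1692, read latency 21.9≤42.6).
I: not dominated (best cost).
J: not dominated.
K: not dominated (best write latency).
Pareto-optimal: A, C, E, G, I, J, K → 7.

7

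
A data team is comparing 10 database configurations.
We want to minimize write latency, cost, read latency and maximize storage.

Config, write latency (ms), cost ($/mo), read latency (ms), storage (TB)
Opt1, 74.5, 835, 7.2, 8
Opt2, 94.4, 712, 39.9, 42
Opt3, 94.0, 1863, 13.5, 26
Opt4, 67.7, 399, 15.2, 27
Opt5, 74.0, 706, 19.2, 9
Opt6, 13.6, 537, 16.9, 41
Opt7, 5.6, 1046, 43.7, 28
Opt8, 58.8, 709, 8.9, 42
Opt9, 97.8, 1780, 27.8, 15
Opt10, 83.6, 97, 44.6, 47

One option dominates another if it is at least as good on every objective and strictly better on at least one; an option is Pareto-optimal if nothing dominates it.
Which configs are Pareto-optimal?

Opt1: not dominated (best read latency).
Opt2: dominated by Opt8 (write latency 58.8≤94.4, cost 709≤712, read latency 8.9≤39.9, storage 42≥42).
Opt3: dominated by Opt8 (write latency 58.8≤94.0, cost 709≤1863, read latency 8.9≤13.5, storage 42≥26).
Opt4: not dominated.
Opt5: dominated by Opt4 (write latency 67.7≤74.0, cost 399≤706, read latency 15.2≤19.2, storage 27≥9).
Opt6: not dominated.
Opt7: not dominated (best write latency).
Opt8: not dominated.
Opt9: dominated by Opt4 (write latency 67.7≤97.8, cost 399≤1780, read latency 15.2≤27.8, storage 27≥15).
Opt10: not dominated (best cost).

Opt1, Opt4, Opt6, Opt7, Opt8, Opt10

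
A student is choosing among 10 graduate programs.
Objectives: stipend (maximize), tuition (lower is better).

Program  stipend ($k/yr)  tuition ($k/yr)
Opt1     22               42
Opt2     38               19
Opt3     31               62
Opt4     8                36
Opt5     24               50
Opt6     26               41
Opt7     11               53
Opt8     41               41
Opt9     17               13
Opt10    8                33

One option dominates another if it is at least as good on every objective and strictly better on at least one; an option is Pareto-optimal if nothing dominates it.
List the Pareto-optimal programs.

Opt2, Opt8, Opt9

Opt1: dominated by Opt2 (stipend 38≥22, tuition 19≤42).
Opt2: not dominated.
Opt3: dominated by Opt2 (stipend 38≥31, tuition 19≤62).
Opt4: dominated by Opt2 (stipend 38≥8, tuition 19≤36).
Opt5: dominated by Opt2 (stipend 38≥24, tuition 19≤50).
Opt6: dominated by Opt2 (stipend 38≥26, tuition 19≤41).
Opt7: dominated by Opt1 (stipend 22≥11, tuition 42≤53).
Opt8: not dominated (best stipend).
Opt9: not dominated (best tuition).
Opt10: dominated by Opt2 (stipend 38≥8, tuition 19≤33).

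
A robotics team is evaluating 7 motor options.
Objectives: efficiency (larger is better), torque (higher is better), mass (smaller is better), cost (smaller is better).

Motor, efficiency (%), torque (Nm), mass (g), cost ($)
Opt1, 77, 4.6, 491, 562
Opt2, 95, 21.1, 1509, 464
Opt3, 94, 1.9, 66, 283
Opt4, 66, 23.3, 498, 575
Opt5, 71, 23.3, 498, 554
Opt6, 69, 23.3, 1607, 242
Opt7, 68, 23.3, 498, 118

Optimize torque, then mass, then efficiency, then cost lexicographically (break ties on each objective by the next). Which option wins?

First maximize torque: best is 23.3, kept {Opt4, Opt5, Opt6, Opt7}.
Then minimize mass: best is 498, kept {Opt4, Opt5, Opt7}.
Then maximize efficiency: best is 71, kept {Opt5}.

Opt5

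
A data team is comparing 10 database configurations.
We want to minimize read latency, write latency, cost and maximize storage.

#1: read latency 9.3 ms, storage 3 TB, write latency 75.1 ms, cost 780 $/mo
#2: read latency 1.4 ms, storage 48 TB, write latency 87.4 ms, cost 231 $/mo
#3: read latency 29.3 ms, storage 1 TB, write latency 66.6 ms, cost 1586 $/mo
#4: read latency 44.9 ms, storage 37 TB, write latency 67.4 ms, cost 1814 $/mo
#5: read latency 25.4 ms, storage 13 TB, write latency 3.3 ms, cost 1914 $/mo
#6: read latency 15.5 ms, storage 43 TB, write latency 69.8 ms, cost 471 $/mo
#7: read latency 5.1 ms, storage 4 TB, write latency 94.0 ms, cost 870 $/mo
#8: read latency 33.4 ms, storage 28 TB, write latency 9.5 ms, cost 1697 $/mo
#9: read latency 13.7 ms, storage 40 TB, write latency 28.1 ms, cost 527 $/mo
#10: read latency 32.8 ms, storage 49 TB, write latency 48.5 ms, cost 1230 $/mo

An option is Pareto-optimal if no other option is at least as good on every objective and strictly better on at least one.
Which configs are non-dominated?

#1, #2, #5, #6, #8, #9, #10

#1: not dominated.
#2: not dominated (best read latency).
#3: dominated by #9 (read latency 13.7≤29.3, storage 40≥1, write latency 28.1≤66.6, cost 527≤1586).
#4: dominated by #9 (read latency 13.7≤44.9, storage 40≥37, write latency 28.1≤67.4, cost 527≤1814).
#5: not dominated (best write latency).
#6: not dominated.
#7: dominated by #2 (read latency 1.4≤5.1, storage 48≥4, write latency 87.4≤94.0, cost 231≤870).
#8: not dominated.
#9: not dominated.
#10: not dominated (best storage).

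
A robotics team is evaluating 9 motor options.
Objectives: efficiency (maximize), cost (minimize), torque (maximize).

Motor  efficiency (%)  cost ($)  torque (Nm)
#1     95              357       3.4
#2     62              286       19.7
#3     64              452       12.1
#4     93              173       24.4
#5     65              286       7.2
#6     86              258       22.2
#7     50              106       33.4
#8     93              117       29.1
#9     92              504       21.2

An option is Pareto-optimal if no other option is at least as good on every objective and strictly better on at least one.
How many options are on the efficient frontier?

3

#1: not dominated (best efficiency).
#2: dominated by #4 (efficiency 93≥62, cost 173≤286, torque 24.4≥19.7).
#3: dominated by #4 (efficiency 93≥64, cost 173≤452, torque 24.4≥12.1).
#4: dominated by #8 (efficiency 93≥93, cost 117≤173, torque 29.1≥24.4).
#5: dominated by #4 (efficiency 93≥65, cost 173≤286, torque 24.4≥7.2).
#6: dominated by #4 (efficiency 93≥86, cost 173≤258, torque 24.4≥22.2).
#7: not dominated (best cost).
#8: not dominated.
#9: dominated by #4 (efficiency 93≥92, cost 173≤504, torque 24.4≥21.2).
Pareto-optimal: #1, #7, #8 → 3.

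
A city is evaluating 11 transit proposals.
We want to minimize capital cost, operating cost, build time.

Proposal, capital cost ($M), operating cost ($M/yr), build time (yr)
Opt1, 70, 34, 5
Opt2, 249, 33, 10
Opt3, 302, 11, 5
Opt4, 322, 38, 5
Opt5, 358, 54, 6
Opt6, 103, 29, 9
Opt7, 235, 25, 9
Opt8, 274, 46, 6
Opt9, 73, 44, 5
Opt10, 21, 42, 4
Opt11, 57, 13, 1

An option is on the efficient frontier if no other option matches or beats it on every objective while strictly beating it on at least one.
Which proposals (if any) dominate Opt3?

none

Opt1: worse on operating cost (34 vs 11).
Opt2: worse on operating cost (33 vs 11).
Opt4: worse on capital cost (322 vs 302).
Opt5: worse on capital cost (358 vs 302).
Opt6: worse on operating cost (29 vs 11).
Opt7: worse on operating cost (25 vs 11).
Opt8: worse on operating cost (46 vs 11).
Opt9: worse on operating cost (44 vs 11).
Opt10: worse on operating cost (42 vs 11).
Opt11: worse on operating cost (13 vs 11).
No option dominates Opt3.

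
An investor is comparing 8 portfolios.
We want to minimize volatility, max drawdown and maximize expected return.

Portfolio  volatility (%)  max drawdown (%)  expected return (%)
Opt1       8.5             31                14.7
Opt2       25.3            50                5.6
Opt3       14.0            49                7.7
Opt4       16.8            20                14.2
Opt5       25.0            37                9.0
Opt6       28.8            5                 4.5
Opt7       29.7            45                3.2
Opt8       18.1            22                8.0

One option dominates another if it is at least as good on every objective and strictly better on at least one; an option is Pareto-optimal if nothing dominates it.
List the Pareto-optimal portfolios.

Opt1: not dominated (best volatility).
Opt2: dominated by Opt1 (volatility 8.5≤25.3, max drawdown 31≤50, expected return 14.7≥5.6).
Opt3: dominated by Opt1 (volatility 8.5≤14.0, max drawdown 31≤49, expected return 14.7≥7.7).
Opt4: not dominated.
Opt5: dominated by Opt1 (volatility 8.5≤25.0, max drawdown 31≤37, expected return 14.7≥9.0).
Opt6: not dominated (best max drawdown).
Opt7: dominated by Opt1 (volatility 8.5≤29.7, max drawdown 31≤45, expected return 14.7≥3.2).
Opt8: dominated by Opt4 (volatility 16.8≤18.1, max drawdown 20≤22, expected return 14.2≥8.0).

Opt1, Opt4, Opt6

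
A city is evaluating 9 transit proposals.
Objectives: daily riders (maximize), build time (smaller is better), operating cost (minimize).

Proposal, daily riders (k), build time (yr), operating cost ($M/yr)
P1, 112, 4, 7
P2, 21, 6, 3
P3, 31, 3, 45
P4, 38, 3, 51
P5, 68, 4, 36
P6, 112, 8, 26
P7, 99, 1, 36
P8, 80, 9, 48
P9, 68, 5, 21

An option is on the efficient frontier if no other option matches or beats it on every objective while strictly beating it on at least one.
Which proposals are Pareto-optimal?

P1, P2, P7

P1: not dominated.
P2: not dominated (best operating cost).
P3: dominated by P7 (daily riders 99≥31, build time 1≤3, operating cost 36≤45).
P4: dominated by P7 (daily riders 99≥38, build time 1≤3, operating cost 36≤51).
P5: dominated by P1 (daily riders 112≥68, build time 4≤4, operating cost 7≤36).
P6: dominated by P1 (daily riders 112≥112, build time 4≤8, operating cost 7≤26).
P7: not dominated (best build time).
P8: dominated by P1 (daily riders 112≥80, build time 4≤9, operating cost 7≤48).
P9: dominated by P1 (daily riders 112≥68, build time 4≤5, operating cost 7≤21).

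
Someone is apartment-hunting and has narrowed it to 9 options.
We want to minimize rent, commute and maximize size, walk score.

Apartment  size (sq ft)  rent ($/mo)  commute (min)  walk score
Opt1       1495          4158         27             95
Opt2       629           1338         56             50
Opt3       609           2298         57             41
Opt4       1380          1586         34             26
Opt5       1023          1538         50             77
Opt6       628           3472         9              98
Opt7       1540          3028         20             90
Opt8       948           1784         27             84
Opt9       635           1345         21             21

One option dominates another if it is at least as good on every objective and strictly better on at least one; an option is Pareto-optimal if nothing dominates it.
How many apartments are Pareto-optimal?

8

Opt1: not dominated.
Opt2: not dominated (best rent).
Opt3: dominated by Opt2 (size 629≥609, rent 1338≤2298, commute 56≤57, walk score 50≥41).
Opt4: not dominated.
Opt5: not dominated.
Opt6: not dominated (best commute).
Opt7: not dominated (best size).
Opt8: not dominated.
Opt9: not dominated.
Pareto-optimal: Opt1, Opt2, Opt4, Opt5, Opt6, Opt7, Opt8, Opt9 → 8.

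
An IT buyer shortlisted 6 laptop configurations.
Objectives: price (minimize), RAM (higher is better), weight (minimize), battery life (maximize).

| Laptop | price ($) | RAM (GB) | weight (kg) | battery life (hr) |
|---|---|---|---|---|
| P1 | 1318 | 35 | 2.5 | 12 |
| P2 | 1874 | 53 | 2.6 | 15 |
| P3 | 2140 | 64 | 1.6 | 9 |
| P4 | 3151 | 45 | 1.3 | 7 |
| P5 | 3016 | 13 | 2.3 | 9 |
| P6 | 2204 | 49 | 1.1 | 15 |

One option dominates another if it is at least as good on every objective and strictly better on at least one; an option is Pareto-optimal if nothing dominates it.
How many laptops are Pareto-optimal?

P1: not dominated (best price).
P2: not dominated.
P3: not dominated (best RAM).
P4: dominated by P6 (price 2204≤3151, RAM 49≥45, weight 1.1≤1.3, battery life 15≥7).
P5: dominated by P3 (price 2140≤3016, RAM 64≥13, weight 1.6≤2.3, battery life 9≥9).
P6: not dominated (best weight).
Pareto-optimal: P1, P2, P3, P6 → 4.

4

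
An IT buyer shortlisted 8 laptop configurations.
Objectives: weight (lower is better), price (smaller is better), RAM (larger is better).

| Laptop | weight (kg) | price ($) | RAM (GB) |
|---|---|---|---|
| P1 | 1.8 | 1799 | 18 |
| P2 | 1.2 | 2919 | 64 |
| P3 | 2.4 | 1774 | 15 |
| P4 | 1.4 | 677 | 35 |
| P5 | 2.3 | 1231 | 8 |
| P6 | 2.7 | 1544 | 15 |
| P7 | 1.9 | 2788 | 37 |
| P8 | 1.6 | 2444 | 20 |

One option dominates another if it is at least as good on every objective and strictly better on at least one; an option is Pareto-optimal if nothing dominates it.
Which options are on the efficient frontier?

P2, P4, P7

P1: dominated by P4 (weight 1.4≤1.8, price 677≤1799, RAM 35≥18).
P2: not dominated (best weight).
P3: dominated by P4 (weight 1.4≤2.4, price 677≤1774, RAM 35≥15).
P4: not dominated (best price).
P5: dominated by P4 (weight 1.4≤2.3, price 677≤1231, RAM 35≥8).
P6: dominated by P4 (weight 1.4≤2.7, price 677≤1544, RAM 35≥15).
P7: not dominated.
P8: dominated by P4 (weight 1.4≤1.6, price 677≤2444, RAM 35≥20).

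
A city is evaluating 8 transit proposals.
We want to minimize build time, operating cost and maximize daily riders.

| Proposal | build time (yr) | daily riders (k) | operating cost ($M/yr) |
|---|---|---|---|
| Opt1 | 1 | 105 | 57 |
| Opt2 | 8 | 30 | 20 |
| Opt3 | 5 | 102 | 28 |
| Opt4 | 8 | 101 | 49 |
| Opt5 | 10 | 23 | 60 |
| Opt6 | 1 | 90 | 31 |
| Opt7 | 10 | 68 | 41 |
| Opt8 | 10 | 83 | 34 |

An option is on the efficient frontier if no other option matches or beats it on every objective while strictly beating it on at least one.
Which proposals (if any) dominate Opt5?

Opt1: build time 1≤10, daily riders 105≥23, operating cost 57≤60 — dominates Opt5.
Opt2: build time 8≤10, daily riders 30≥23, operating cost 20≤60 — dominates Opt5.
Opt3: build time 5≤10, daily riders 102≥23, operating cost 28≤60 — dominates Opt5.
Opt4: build time 8≤10, daily riders 101≥23, operating cost 49≤60 — dominates Opt5.
Opt6: build time 1≤10, daily riders 90≥23, operating cost 31≤60 — dominates Opt5.
Opt7: build time 10≤10, daily riders 68≥23, operating cost 41≤60 — dominates Opt5.
Opt8: build time 10≤10, daily riders 83≥23, operating cost 34≤60 — dominates Opt5.

Opt1, Opt2, Opt3, Opt4, Opt6, Opt7, Opt8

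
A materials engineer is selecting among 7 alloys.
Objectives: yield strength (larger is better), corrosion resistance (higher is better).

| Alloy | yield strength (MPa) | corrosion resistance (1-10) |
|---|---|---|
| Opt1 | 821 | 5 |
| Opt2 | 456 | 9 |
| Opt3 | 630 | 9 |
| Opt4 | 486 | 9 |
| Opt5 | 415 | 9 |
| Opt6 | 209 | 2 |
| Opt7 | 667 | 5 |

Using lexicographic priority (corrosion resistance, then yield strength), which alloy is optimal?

Opt3

First maximize corrosion resistance: best is 9, kept {Opt2, Opt3, Opt4, Opt5}.
Then maximize yield strength: best is 630, kept {Opt3}.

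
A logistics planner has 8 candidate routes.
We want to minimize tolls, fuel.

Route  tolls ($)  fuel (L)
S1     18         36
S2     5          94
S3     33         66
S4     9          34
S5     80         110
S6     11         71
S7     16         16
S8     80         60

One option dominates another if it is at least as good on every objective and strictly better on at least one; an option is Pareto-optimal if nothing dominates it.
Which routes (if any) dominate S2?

none

S1: worse on tolls (18 vs 5).
S3: worse on tolls (33 vs 5).
S4: worse on tolls (9 vs 5).
S5: worse on tolls (80 vs 5).
S6: worse on tolls (11 vs 5).
S7: worse on tolls (16 vs 5).
S8: worse on tolls (80 vs 5).
No option dominates S2.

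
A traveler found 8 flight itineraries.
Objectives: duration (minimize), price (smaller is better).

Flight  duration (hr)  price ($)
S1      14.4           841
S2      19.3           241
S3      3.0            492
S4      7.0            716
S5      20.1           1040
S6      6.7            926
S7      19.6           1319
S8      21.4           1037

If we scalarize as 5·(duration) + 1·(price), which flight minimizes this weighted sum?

S1: 5·14.4 + 1·841 = 913.0
S2: 5·19.3 + 1·241 = 337.5
S3: 5·3.0 + 1·492 = 507.0
S4: 5·7.0 + 1·716 = 751.0
S5: 5·20.1 + 1·1040 = 1140.5
S6: 5·6.7 + 1·926 = 959.5
S7: 5·19.6 + 1·1319 = 1417.0
S8: 5·21.4 + 1·1037 = 1144.0
Lowest: S2 at 337.5.

S2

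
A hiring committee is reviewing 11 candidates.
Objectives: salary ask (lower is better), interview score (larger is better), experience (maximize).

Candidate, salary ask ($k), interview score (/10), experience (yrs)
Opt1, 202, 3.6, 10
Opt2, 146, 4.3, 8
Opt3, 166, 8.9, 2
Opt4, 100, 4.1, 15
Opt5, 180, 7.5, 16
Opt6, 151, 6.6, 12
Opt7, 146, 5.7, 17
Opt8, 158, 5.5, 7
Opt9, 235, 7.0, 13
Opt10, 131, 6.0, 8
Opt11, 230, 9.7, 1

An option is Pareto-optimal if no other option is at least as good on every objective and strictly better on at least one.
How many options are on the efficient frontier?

7

Opt1: dominated by Opt4 (salary ask 100≤202, interview score 4.1≥3.6, experience 15≥10).
Opt2: dominated by Opt7 (salary ask 146≤146, interview score 5.7≥4.3, experience 17≥8).
Opt3: not dominated.
Opt4: not dominated (best salary ask).
Opt5: not dominated.
Opt6: not dominated.
Opt7: not dominated (best experience).
Opt8: dominated by Opt6 (salary ask 151≤158, interview score 6.6≥5.5, experience 12≥7).
Opt9: dominated by Opt5 (salary ask 180≤235, interview score 7.5≥7.0, experience 16≥13).
Opt10: not dominated.
Opt11: not dominated (best interview score).
Pareto-optimal: Opt3, Opt4, Opt5, Opt6, Opt7, Opt10, Opt11 → 7.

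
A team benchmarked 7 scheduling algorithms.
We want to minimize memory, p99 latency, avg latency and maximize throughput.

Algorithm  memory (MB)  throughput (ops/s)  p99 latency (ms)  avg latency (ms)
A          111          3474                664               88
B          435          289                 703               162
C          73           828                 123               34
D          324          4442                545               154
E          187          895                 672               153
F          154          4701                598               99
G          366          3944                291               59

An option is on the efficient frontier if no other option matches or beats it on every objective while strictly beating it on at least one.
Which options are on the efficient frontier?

A, C, D, F, G

A: not dominated.
B: dominated by A (memory 111≤435, throughput 3474≥289, p99 latency 664≤703, avg latency 88≤162).
C: not dominated (best memory).
D: not dominated.
E: dominated by A (memory 111≤187, throughput 3474≥895, p99 latency 664≤672, avg latency 88≤153).
F: not dominated (best throughput).
G: not dominated.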